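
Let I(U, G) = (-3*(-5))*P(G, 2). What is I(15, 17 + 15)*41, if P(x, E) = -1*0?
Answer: 0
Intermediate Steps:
P(x, E) = 0
I(U, G) = 0 (I(U, G) = -3*(-5)*0 = 15*0 = 0)
I(15, 17 + 15)*41 = 0*41 = 0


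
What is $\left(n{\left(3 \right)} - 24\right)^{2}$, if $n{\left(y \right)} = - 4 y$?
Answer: $1296$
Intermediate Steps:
$\left(n{\left(3 \right)} - 24\right)^{2} = \left(\left(-4\right) 3 - 24\right)^{2} = \left(-12 - 24\right)^{2} = \left(-36\right)^{2} = 1296$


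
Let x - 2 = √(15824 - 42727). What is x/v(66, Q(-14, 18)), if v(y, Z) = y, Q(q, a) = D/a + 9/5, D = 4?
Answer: 1/33 + I*√26903/66 ≈ 0.030303 + 2.4852*I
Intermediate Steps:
Q(q, a) = 9/5 + 4/a (Q(q, a) = 4/a + 9/5 = 9/5 + 4/a)
x = 2 + I*√26903 (x = 2 + √(15824 - 42727) = 2 + √(-26903) = 2 + I*√26903 ≈ 2.0 + 164.02*I)
x/v(66, Q(-14, 18)) = (2 + I*√26903)/66 = (2 + I*√26903)*(1/66) = 1/33 + I*√26903/66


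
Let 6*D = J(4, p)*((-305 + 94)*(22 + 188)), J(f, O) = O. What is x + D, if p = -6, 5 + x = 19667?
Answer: 63972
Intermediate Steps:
x = 19662 (x = -5 + 19667 = 19662)
D = 44310 (D = (-6*(-305 + 94)*(22 + 188))/6 = (-(-1266)*210)/6 = (-6*(-44310))/6 = (⅙)*265860 = 44310)
x + D = 19662 + 44310 = 63972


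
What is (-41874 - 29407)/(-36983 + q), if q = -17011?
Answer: 71281/53994 ≈ 1.3202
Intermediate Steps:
(-41874 - 29407)/(-36983 + q) = (-41874 - 29407)/(-36983 - 17011) = -71281/(-53994) = -71281*(-1/53994) = 71281/53994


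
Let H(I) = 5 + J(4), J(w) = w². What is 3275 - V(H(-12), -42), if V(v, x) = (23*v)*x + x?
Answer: 23603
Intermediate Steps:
H(I) = 21 (H(I) = 5 + 4² = 5 + 16 = 21)
V(v, x) = x + 23*v*x (V(v, x) = 23*v*x + x = x + 23*v*x)
3275 - V(H(-12), -42) = 3275 - (-42)*(1 + 23*21) = 3275 - (-42)*(1 + 483) = 3275 - (-42)*484 = 3275 - 1*(-20328) = 3275 + 20328 = 23603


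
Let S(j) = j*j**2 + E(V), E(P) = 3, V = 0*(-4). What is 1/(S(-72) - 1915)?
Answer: -1/375160 ≈ -2.6655e-6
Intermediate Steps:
V = 0
S(j) = 3 + j**3 (S(j) = j*j**2 + 3 = j**3 + 3 = 3 + j**3)
1/(S(-72) - 1915) = 1/((3 + (-72)**3) - 1915) = 1/((3 - 373248) - 1915) = 1/(-373245 - 1915) = 1/(-375160) = -1/375160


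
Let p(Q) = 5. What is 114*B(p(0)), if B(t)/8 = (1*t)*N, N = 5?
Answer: 22800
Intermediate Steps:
B(t) = 40*t (B(t) = 8*((1*t)*5) = 8*(t*5) = 8*(5*t) = 40*t)
114*B(p(0)) = 114*(40*5) = 114*200 = 22800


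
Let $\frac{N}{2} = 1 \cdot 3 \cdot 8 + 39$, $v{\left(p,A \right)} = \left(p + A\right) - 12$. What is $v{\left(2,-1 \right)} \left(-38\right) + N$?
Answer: $544$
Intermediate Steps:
$v{\left(p,A \right)} = -12 + A + p$ ($v{\left(p,A \right)} = \left(A + p\right) - 12 = -12 + A + p$)
$N = 126$ ($N = 2 \left(1 \cdot 3 \cdot 8 + 39\right) = 2 \left(3 \cdot 8 + 39\right) = 2 \left(24 + 39\right) = 2 \cdot 63 = 126$)
$v{\left(2,-1 \right)} \left(-38\right) + N = \left(-12 - 1 + 2\right) \left(-38\right) + 126 = \left(-11\right) \left(-38\right) + 126 = 418 + 126 = 544$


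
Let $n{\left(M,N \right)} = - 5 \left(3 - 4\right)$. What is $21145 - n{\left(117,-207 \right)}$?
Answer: $21140$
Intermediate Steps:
$n{\left(M,N \right)} = 5$ ($n{\left(M,N \right)} = \left(-5\right) \left(-1\right) = 5$)
$21145 - n{\left(117,-207 \right)} = 21145 - 5 = 21140$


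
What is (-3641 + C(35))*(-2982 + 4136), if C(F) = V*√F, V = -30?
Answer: -4201714 - 34620*√35 ≈ -4.4065e+6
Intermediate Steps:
C(F) = -30*√F
(-3641 + C(35))*(-2982 + 4136) = (-3641 - 30*√35)*(-2982 + 4136) = (-3641 - 30*√35)*1154 = -4201714 - 34620*√35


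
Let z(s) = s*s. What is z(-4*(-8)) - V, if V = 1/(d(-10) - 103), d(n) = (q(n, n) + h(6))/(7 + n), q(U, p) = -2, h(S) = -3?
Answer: 311299/304 ≈ 1024.0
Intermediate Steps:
z(s) = s²
d(n) = -5/(7 + n) (d(n) = (-2 - 3)/(7 + n) = -5/(7 + n))
V = -3/304 (V = 1/(-5/(7 - 10) - 103) = 1/(-5/(-3) - 103) = 1/(-5*(-⅓) - 103) = 1/(5/3 - 103) = 1/(-304/3) = -3/304 ≈ -0.0098684)
z(-4*(-8)) - V = (-4*(-8))² - 1*(-3/304) = 32² + 3/304 = 1024 + 3/304 = 311299/304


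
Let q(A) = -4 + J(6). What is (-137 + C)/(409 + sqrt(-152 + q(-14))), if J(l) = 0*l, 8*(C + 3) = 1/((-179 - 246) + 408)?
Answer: -7787769/22771432 + 19041*I*sqrt(39)/11385716 ≈ -0.342 + 0.010444*I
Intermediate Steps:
C = -409/136 (C = -3 + 1/(8*((-179 - 246) + 408)) = -3 + 1/(8*(-425 + 408)) = -3 + (1/8)/(-17) = -3 + (1/8)*(-1/17) = -3 - 1/136 = -409/136 ≈ -3.0074)
J(l) = 0
q(A) = -4 (q(A) = -4 + 0 = -4)
(-137 + C)/(409 + sqrt(-152 + q(-14))) = (-137 - 409/136)/(409 + sqrt(-152 - 4)) = -19041/(136*(409 + sqrt(-156))) = -19041/(136*(409 + 2*I*sqrt(39)))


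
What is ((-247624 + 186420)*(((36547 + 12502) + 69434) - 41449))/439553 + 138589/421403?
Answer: -1986765284786491/185228952859 ≈ -10726.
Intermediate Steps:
((-247624 + 186420)*(((36547 + 12502) + 69434) - 41449))/439553 + 138589/421403 = -61204*((49049 + 69434) - 41449)*(1/439553) + 138589*(1/421403) = -61204*(118483 - 41449)*(1/439553) + 138589/421403 = -61204*77034*(1/439553) + 138589/421403 = -4714788936*1/439553 + 138589/421403 = -4714788936/439553 + 138589/421403 = -1986765284786491/185228952859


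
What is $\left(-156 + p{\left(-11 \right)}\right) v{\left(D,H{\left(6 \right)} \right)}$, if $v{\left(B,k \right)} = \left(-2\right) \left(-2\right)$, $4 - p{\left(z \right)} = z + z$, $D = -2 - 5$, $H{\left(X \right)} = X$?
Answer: $-520$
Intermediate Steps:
$D = -7$
$p{\left(z \right)} = 4 - 2 z$ ($p{\left(z \right)} = 4 - \left(z + z\right) = 4 - 2 z$)
$v{\left(B,k \right)} = 4$
$\left(-156 + p{\left(-11 \right)}\right) v{\left(D,H{\left(6 \right)} \right)} = \left(-156 + \left(4 - -22\right)\right) 4 = \left(-156 + \left(4 + 22\right)\right) 4 = \left(-156 + 26\right) 4 = \left(-130\right) 4 = -520$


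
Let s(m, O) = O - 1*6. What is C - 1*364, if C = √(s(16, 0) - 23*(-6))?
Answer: -364 + 2*√33 ≈ -352.51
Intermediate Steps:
s(m, O) = -6 + O (s(m, O) = O - 6 = -6 + O)
C = 2*√33 (C = √((-6 + 0) - 23*(-6)) = √(-6 + 138) = √132 = 2*√33 ≈ 11.489)
C - 1*364 = 2*√33 - 1*364 = 2*√33 - 364 = -364 + 2*√33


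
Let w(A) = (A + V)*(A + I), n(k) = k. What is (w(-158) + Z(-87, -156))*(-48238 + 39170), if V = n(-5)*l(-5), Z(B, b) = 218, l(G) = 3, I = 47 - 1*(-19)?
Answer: -146303112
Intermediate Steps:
I = 66 (I = 47 + 19 = 66)
V = -15 (V = -5*3 = -15)
w(A) = (-15 + A)*(66 + A) (w(A) = (A - 15)*(A + 66) = (-15 + A)*(66 + A))
(w(-158) + Z(-87, -156))*(-48238 + 39170) = ((-990 + (-158)² + 51*(-158)) + 218)*(-48238 + 39170) = ((-990 + 24964 - 8058) + 218)*(-9068) = (15916 + 218)*(-9068) = 16134*(-9068) = -146303112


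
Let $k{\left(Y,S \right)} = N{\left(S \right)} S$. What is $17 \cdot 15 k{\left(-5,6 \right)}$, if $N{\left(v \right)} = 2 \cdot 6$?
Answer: $18360$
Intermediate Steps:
$N{\left(v \right)} = 12$
$k{\left(Y,S \right)} = 12 S$
$17 \cdot 15 k{\left(-5,6 \right)} = 17 \cdot 15 \cdot 12 \cdot 6 = 255 \cdot 72 = 18360$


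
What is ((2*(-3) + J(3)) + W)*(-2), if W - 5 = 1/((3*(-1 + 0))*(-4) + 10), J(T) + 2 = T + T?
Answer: -67/11 ≈ -6.0909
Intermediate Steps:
J(T) = -2 + 2*T (J(T) = -2 + (T + T) = -2 + 2*T)
W = 111/22 (W = 5 + 1/((3*(-1 + 0))*(-4) + 10) = 5 + 1/((3*(-1))*(-4) + 10) = 5 + 1/(-3*(-4) + 10) = 5 + 1/(12 + 10) = 5 + 1/22 = 111/22 ≈ 5.0455)
((2*(-3) + J(3)) + W)*(-2) = ((2*(-3) + (-2 + 2*3)) + 111/22)*(-2) = ((-6 + (-2 + 6)) + 111/22)*(-2) = ((-6 + 4) + 111/22)*(-2) = (-2 + 111/22)*(-2) = (67/22)*(-2) = -67/11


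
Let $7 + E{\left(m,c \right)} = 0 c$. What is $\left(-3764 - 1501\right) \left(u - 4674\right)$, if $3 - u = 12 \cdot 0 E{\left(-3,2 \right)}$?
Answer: $24592815$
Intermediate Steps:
$E{\left(m,c \right)} = -7$ ($E{\left(m,c \right)} = -7 + 0 c = -7 + 0 = -7$)
$u = 3$ ($u = 3 - 12 \cdot 0 \left(-7\right) = 3 - 0 \left(-7\right) = 3 - 0 = 3 + 0 = 3$)
$\left(-3764 - 1501\right) \left(u - 4674\right) = \left(-3764 - 1501\right) \left(3 - 4674\right) = \left(-5265\right) \left(-4671\right) = 24592815$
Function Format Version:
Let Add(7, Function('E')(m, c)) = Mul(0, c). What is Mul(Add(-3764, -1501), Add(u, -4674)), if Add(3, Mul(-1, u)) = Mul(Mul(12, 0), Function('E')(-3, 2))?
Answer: 24592815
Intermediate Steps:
Function('E')(m, c) = -7 (Function('E')(m, c) = Add(-7, Mul(0, c)) = Add(-7, 0) = -7)
u = 3 (u = Add(3, Mul(-1, Mul(Mul(12, 0), -7))) = Add(3, Mul(-1, Mul(0, -7))) = Add(3, Mul(-1, 0)) = Add(3, 0) = 3)
Mul(Add(-3764, -1501), Add(u, -4674)) = Mul(Add(-3764, -1501), Add(3, -4674)) = Mul(-5265, -4671) = 24592815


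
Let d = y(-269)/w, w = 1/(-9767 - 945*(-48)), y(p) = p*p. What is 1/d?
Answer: 1/2575545073 ≈ 3.8827e-10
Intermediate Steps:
y(p) = p²
w = 1/35593 (w = 1/(-9767 + 45360) = 1/35593 ≈ 2.8095e-5)
d = 2575545073 (d = (-269)²/(1/35593) = 72361*35593 = 2575545073)
1/d = 1/2575545073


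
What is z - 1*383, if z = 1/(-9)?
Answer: -3448/9 ≈ -383.11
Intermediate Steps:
z = -⅑ ≈ -0.11111
z - 1*383 = -⅑ - 1*383 = -⅑ - 383 = -3448/9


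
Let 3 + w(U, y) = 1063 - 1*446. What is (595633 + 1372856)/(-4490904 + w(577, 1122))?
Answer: -1968489/4490290 ≈ -0.43839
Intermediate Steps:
w(U, y) = 614 (w(U, y) = -3 + (1063 - 1*446) = -3 + (1063 - 446) = -3 + 617 = 614)
(595633 + 1372856)/(-4490904 + w(577, 1122)) = (595633 + 1372856)/(-4490904 + 614) = 1968489/(-4490290) = 1968489*(-1/4490290) = -1968489/4490290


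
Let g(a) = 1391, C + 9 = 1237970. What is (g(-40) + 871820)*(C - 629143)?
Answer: 531626574598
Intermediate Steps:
C = 1237961 (C = -9 + 1237970 = 1237961)
(g(-40) + 871820)*(C - 629143) = (1391 + 871820)*(1237961 - 629143) = 873211*608818 = 531626574598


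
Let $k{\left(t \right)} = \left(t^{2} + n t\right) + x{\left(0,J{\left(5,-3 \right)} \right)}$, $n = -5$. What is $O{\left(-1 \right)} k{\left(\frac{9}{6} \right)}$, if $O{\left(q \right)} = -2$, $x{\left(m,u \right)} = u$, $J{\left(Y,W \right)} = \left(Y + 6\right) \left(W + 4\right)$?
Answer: $- \frac{23}{2} \approx -11.5$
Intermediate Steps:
$J{\left(Y,W \right)} = \left(4 + W\right) \left(6 + Y\right)$ ($J{\left(Y,W \right)} = \left(6 + Y\right) \left(4 + W\right) = \left(4 + W\right) \left(6 + Y\right)$)
$k{\left(t \right)} = 11 + t^{2} - 5 t$ ($k{\left(t \right)} = \left(t^{2} - 5 t\right) + \left(24 + 4 \cdot 5 + 6 \left(-3\right) - 15\right) = \left(t^{2} - 5 t\right) + \left(24 + 20 - 18 - 15\right) = \left(t^{2} - 5 t\right) + 11 = 11 + t^{2} - 5 t$)
$O{\left(-1 \right)} k{\left(\frac{9}{6} \right)} = - 2 \left(11 + \left(\frac{9}{6}\right)^{2} - 5 \cdot \frac{9}{6}\right) = - 2 \left(11 + \left(9 \cdot \frac{1}{6}\right)^{2} - 5 \cdot 9 \cdot \frac{1}{6}\right) = - 2 \left(11 + \left(\frac{3}{2}\right)^{2} - \frac{15}{2}\right) = - 2 \left(11 + \frac{9}{4} - \frac{15}{2}\right) = \left(-2\right) \frac{23}{4} = - \frac{23}{2}$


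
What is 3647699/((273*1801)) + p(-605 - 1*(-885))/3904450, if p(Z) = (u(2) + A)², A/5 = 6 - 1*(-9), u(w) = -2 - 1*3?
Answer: 284893351165/38394252897 ≈ 7.4202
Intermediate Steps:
u(w) = -5 (u(w) = -2 - 3 = -5)
A = 75 (A = 5*(6 - 1*(-9)) = 5*(6 + 9) = 5*15 = 75)
p(Z) = 4900 (p(Z) = (-5 + 75)² = 70² = 4900)
3647699/((273*1801)) + p(-605 - 1*(-885))/3904450 = 3647699/((273*1801)) + 4900/3904450 = 3647699/491673 + 4900*(1/3904450) = 3647699*(1/491673) + 98/78089 = 3647699/491673 + 98/78089 = 284893351165/38394252897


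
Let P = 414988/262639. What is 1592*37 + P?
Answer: 15470902644/262639 ≈ 58906.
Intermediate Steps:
P = 414988/262639 (P = 414988*(1/262639) = 414988/262639 ≈ 1.5801)
1592*37 + P = 1592*37 + 414988/262639 = 58904 + 414988/262639 = 15470902644/262639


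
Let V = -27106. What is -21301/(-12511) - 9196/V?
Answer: 346218031/169561583 ≈ 2.0418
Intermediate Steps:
-21301/(-12511) - 9196/V = -21301/(-12511) - 9196/(-27106) = -21301*(-1/12511) - 9196*(-1/27106) = 21301/12511 + 4598/13553 = 346218031/169561583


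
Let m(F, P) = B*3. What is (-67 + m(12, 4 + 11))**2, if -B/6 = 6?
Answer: 30625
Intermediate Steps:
B = -36 (B = -6*6 = -36)
m(F, P) = -108 (m(F, P) = -36*3 = -108)
(-67 + m(12, 4 + 11))**2 = (-67 - 108)**2 = (-175)**2 = 30625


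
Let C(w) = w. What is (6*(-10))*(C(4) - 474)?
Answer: 28200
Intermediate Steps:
(6*(-10))*(C(4) - 474) = (6*(-10))*(4 - 474) = -60*(-470) = 28200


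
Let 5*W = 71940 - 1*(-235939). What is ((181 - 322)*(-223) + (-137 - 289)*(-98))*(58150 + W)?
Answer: 43814255139/5 ≈ 8.7629e+9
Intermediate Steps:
W = 307879/5 (W = (71940 - 1*(-235939))/5 = (71940 + 235939)/5 = (⅕)*307879 = 307879/5 ≈ 61576.)
((181 - 322)*(-223) + (-137 - 289)*(-98))*(58150 + W) = ((181 - 322)*(-223) + (-137 - 289)*(-98))*(58150 + 307879/5) = (-141*(-223) - 426*(-98))*(598629/5) = (31443 + 41748)*(598629/5) = 73191*(598629/5) = 43814255139/5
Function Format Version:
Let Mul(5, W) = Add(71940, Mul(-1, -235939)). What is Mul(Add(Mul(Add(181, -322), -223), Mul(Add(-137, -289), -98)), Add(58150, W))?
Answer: Rational(43814255139, 5) ≈ 8.7629e+9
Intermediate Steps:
W = Rational(307879, 5) (W = Mul(Rational(1, 5), Add(71940, Mul(-1, -235939))) = Mul(Rational(1, 5), Add(71940, 235939)) = Mul(Rational(1, 5), 307879) = Rational(307879, 5) ≈ 61576.)
Mul(Add(Mul(Add(181, -322), -223), Mul(Add(-137, -289), -98)), Add(58150, W)) = Mul(Add(Mul(Add(181, -322), -223), Mul(Add(-137, -289), -98)), Add(58150, Rational(307879, 5))) = Mul(Add(Mul(-141, -223), Mul(-426, -98)), Rational(598629, 5)) = Mul(Add(31443, 41748), Rational(598629, 5)) = Mul(73191, Rational(598629, 5)) = Rational(43814255139, 5)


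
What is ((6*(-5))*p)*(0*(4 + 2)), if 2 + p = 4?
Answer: 0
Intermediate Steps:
p = 2 (p = -2 + 4 = 2)
((6*(-5))*p)*(0*(4 + 2)) = ((6*(-5))*2)*(0*(4 + 2)) = (-30*2)*(0*6) = -60*0 = 0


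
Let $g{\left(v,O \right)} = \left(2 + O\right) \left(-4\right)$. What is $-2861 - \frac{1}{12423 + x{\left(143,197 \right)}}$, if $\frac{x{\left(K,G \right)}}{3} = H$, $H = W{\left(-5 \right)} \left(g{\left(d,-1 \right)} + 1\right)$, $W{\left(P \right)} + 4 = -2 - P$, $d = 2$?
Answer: $- \frac{35567953}{12432} \approx -2861.0$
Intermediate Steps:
$W{\left(P \right)} = -6 - P$ ($W{\left(P \right)} = -4 - \left(2 + P\right) = -6 - P$)
$g{\left(v,O \right)} = -8 - 4 O$
$H = 3$ ($H = \left(-6 - -5\right) \left(\left(-8 - -4\right) + 1\right) = \left(-6 + 5\right) \left(\left(-8 + 4\right) + 1\right) = - (-4 + 1) = \left(-1\right) \left(-3\right) = 3$)
$x{\left(K,G \right)} = 9$ ($x{\left(K,G \right)} = 3 \cdot 3 = 9$)
$-2861 - \frac{1}{12423 + x{\left(143,197 \right)}} = -2861 - \frac{1}{12423 + 9} = -2861 - \frac{1}{12432} = - \frac{35567953}{12432}$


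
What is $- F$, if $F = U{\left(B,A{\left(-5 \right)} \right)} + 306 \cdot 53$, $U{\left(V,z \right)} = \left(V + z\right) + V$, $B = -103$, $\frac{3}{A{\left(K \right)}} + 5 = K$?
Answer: $- \frac{160117}{10} \approx -16012.0$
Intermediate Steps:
$A{\left(K \right)} = \frac{3}{-5 + K}$
$U{\left(V,z \right)} = z + 2 V$
$F = \frac{160117}{10}$ ($F = \left(\frac{3}{-5 - 5} + 2 \left(-103\right)\right) + 306 \cdot 53 = \left(\frac{3}{-10} - 206\right) + 16218 = \left(3 \left(- \frac{1}{10}\right) - 206\right) + 16218 = \left(- \frac{3}{10} - 206\right) + 16218 = - \frac{2063}{10} + 16218 = \frac{160117}{10} \approx 16012.0$)
$- F = \left(-1\right) \frac{160117}{10} = - \frac{160117}{10}$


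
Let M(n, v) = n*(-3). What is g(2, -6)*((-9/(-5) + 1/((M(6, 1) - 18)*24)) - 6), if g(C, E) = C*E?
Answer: 18149/360 ≈ 50.414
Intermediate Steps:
M(n, v) = -3*n
g(2, -6)*((-9/(-5) + 1/((M(6, 1) - 18)*24)) - 6) = (2*(-6))*((-9/(-5) + 1/(-3*6 - 18*24)) - 6) = -12*((-9*(-⅕) + (1/24)/(-18 - 18)) - 6) = -12*((9/5 + (1/24)/(-36)) - 6) = -12*((9/5 - 1/36*1/24) - 6) = -12*((9/5 - 1/864) - 6) = -12*(7771/4320 - 6) = -12*(-18149/4320) = 18149/360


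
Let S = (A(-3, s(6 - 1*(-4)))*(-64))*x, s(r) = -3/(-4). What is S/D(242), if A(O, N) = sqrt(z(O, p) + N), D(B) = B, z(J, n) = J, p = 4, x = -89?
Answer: 4272*I/121 ≈ 35.306*I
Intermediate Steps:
s(r) = 3/4 (s(r) = -3*(-1/4) = 3/4)
A(O, N) = sqrt(N + O) (A(O, N) = sqrt(O + N) = sqrt(N + O))
S = 8544*I (S = (sqrt(3/4 - 3)*(-64))*(-89) = (sqrt(-9/4)*(-64))*(-89) = ((3*I/2)*(-64))*(-89) = -96*I*(-89) = 8544*I ≈ 8544.0*I)
S/D(242) = (8544*I)/242 = (8544*I)*(1/242) = 4272*I/121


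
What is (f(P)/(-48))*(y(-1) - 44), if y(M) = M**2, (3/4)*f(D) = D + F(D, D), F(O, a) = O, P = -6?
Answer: -43/3 ≈ -14.333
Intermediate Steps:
f(D) = 8*D/3 (f(D) = 4*(D + D)/3 = 4*(2*D)/3 = 8*D/3)
(f(P)/(-48))*(y(-1) - 44) = (((8/3)*(-6))/(-48))*((-1)**2 - 44) = (-16*(-1/48))*(1 - 44) = (1/3)*(-43) = -43/3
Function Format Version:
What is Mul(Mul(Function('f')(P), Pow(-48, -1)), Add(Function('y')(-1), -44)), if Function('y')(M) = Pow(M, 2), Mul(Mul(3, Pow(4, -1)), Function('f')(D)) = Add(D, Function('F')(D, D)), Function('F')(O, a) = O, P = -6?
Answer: Rational(-43, 3) ≈ -14.333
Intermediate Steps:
Function('f')(D) = Mul(Rational(8, 3), D) (Function('f')(D) = Mul(Rational(4, 3), Add(D, D)) = Mul(Rational(4, 3), Mul(2, D)) = Mul(Rational(8, 3), D))
Mul(Mul(Function('f')(P), Pow(-48, -1)), Add(Function('y')(-1), -44)) = Mul(Mul(Mul(Rational(8, 3), -6), Pow(-48, -1)), Add(Pow(-1, 2), -44)) = Mul(Mul(-16, Rational(-1, 48)), Add(1, -44)) = Mul(Rational(1, 3), -43) = Rational(-43, 3)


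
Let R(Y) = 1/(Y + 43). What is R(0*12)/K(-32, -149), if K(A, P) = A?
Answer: -1/1376 ≈ -0.00072674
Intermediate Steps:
R(Y) = 1/(43 + Y)
R(0*12)/K(-32, -149) = 1/((43 + 0*12)*(-32)) = -1/32/(43 + 0) = -1/32/43 = (1/43)*(-1/32) = -1/1376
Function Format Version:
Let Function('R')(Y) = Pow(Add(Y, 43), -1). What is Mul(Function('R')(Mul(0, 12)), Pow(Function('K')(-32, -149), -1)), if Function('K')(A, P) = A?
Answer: Rational(-1, 1376) ≈ -0.00072674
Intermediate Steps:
Function('R')(Y) = Pow(Add(43, Y), -1)
Mul(Function('R')(Mul(0, 12)), Pow(Function('K')(-32, -149), -1)) = Mul(Pow(Add(43, Mul(0, 12)), -1), Pow(-32, -1)) = Mul(Pow(Add(43, 0), -1), Rational(-1, 32)) = Mul(Pow(43, -1), Rational(-1, 32)) = Mul(Rational(1, 43), Rational(-1, 32)) = Rational(-1, 1376)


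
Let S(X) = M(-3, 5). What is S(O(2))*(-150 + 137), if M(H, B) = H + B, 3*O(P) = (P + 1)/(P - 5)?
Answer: -26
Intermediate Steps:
O(P) = (1 + P)/(3*(-5 + P)) (O(P) = ((P + 1)/(P - 5))/3 = ((1 + P)/(-5 + P))/3 = (1 + P)/(3*(-5 + P)))
M(H, B) = B + H
S(X) = 2 (S(X) = 5 - 3 = 2)
S(O(2))*(-150 + 137) = 2*(-150 + 137) = 2*(-13) = -26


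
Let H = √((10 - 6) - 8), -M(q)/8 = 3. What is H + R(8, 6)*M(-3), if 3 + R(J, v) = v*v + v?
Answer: -936 + 2*I ≈ -936.0 + 2.0*I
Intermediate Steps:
M(q) = -24 (M(q) = -8*3 = -24)
H = 2*I (H = √(4 - 8) = √(-4) = 2*I ≈ 2.0*I)
R(J, v) = -3 + v + v² (R(J, v) = -3 + (v*v + v) = -3 + (v² + v) = -3 + (v + v²) = -3 + v + v²)
H + R(8, 6)*M(-3) = 2*I + (-3 + 6 + 6²)*(-24) = 2*I + (-3 + 6 + 36)*(-24) = 2*I + 39*(-24) = 2*I - 936 = -936 + 2*I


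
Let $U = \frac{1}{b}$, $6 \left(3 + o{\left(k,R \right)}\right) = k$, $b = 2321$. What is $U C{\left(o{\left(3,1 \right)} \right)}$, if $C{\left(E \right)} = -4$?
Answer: $- \frac{4}{2321} \approx -0.0017234$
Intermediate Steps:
$o{\left(k,R \right)} = -3 + \frac{k}{6}$
$U = \frac{1}{2321} \approx 0.00043085$
$U C{\left(o{\left(3,1 \right)} \right)} = \frac{1}{2321} \left(-4\right) = - \frac{4}{2321}$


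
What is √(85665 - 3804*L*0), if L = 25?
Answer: √85665 ≈ 292.69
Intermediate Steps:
√(85665 - 3804*L*0) = √(85665 - 95100*0) = √(85665 - 3804*0) = √(85665 + 0) = √85665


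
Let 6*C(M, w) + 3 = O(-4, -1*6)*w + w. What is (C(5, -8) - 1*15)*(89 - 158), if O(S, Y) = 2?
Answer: 2691/2 ≈ 1345.5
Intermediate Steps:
C(M, w) = -½ + w/2 (C(M, w) = -½ + (2*w + w)/6 = -½ + (3*w)/6 = -½ + w/2)
(C(5, -8) - 1*15)*(89 - 158) = ((-½ + (½)*(-8)) - 1*15)*(89 - 158) = ((-½ - 4) - 15)*(-69) = (-9/2 - 15)*(-69) = -39/2*(-69) = 2691/2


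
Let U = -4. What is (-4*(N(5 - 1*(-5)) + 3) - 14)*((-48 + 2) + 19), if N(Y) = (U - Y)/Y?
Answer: 2754/5 ≈ 550.80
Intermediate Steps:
N(Y) = (-4 - Y)/Y
(-4*(N(5 - 1*(-5)) + 3) - 14)*((-48 + 2) + 19) = (-4*((-4 - (5 - 1*(-5)))/(5 - 1*(-5)) + 3) - 14)*((-48 + 2) + 19) = (-4*((-4 - (5 + 5))/(5 + 5) + 3) - 14)*(-46 + 19) = (-4*((-4 - 1*10)/10 + 3) - 14)*(-27) = (-4*((-4 - 10)/10 + 3) - 14)*(-27) = (-4*((⅒)*(-14) + 3) - 14)*(-27) = (-4*(-7/5 + 3) - 14)*(-27) = (-4*8/5 - 14)*(-27) = (-32/5 - 14)*(-27) = -102/5*(-27) = 2754/5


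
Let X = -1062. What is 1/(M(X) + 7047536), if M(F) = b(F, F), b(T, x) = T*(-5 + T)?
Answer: 1/8180690 ≈ 1.2224e-7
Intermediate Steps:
M(F) = F*(-5 + F)
1/(M(X) + 7047536) = 1/(-1062*(-5 - 1062) + 7047536) = 1/(-1062*(-1067) + 7047536) = 1/(1133154 + 7047536) = 1/8180690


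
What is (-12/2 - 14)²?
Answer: 400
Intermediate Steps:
(-12/2 - 14)² = (-3*2 - 14)² = (-6 - 14)² = (-20)² = 400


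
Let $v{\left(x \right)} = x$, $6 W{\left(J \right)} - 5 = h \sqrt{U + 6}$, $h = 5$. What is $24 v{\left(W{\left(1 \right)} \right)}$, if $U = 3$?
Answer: $80$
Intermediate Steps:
$W{\left(J \right)} = \frac{10}{3}$ ($W{\left(J \right)} = \frac{5}{6} + \frac{5 \sqrt{3 + 6}}{6} = \frac{5}{6} + \frac{5 \sqrt{9}}{6} = \frac{5}{6} + \frac{5 \cdot 3}{6} = \frac{5}{6} + \frac{1}{6} \cdot 15 = \frac{5}{6} + \frac{5}{2} = \frac{10}{3}$)
$24 v{\left(W{\left(1 \right)} \right)} = 24 \cdot \frac{10}{3} = 80$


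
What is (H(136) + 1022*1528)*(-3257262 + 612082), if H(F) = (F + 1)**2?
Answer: -4180402794300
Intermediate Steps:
H(F) = (1 + F)**2
(H(136) + 1022*1528)*(-3257262 + 612082) = ((1 + 136)**2 + 1022*1528)*(-3257262 + 612082) = (137**2 + 1561616)*(-2645180) = (18769 + 1561616)*(-2645180) = 1580385*(-2645180) = -4180402794300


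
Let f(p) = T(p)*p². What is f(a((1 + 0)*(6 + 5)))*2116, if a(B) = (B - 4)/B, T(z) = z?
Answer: 725788/1331 ≈ 545.29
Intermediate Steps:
a(B) = (-4 + B)/B
f(p) = p³ (f(p) = p*p² = p³)
f(a((1 + 0)*(6 + 5)))*2116 = ((-4 + (1 + 0)*(6 + 5))/(((1 + 0)*(6 + 5))))³*2116 = ((-4 + 1*11)/((1*11)))³*2116 = ((-4 + 11)/11)³*2116 = ((1/11)*7)³*2116 = (7/11)³*2116 = (343/1331)*2116 = 725788/1331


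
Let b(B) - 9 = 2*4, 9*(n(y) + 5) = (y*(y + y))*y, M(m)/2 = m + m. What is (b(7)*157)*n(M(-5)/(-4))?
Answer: 547145/9 ≈ 60794.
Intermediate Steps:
M(m) = 4*m (M(m) = 2*(m + m) = 2*(2*m) = 4*m)
n(y) = -5 + 2*y³/9 (n(y) = -5 + ((y*(y + y))*y)/9 = -5 + ((y*(2*y))*y)/9 = -5 + ((2*y²)*y)/9 = -5 + (2*y³)/9 = -5 + 2*y³/9)
b(B) = 17 (b(B) = 9 + 2*4 = 9 + 8 = 17)
(b(7)*157)*n(M(-5)/(-4)) = (17*157)*(-5 + 2*((4*(-5))/(-4))³/9) = 2669*(-5 + 2*(-20*(-¼))³/9) = 2669*(-5 + (2/9)*5³) = 2669*(-5 + (2/9)*125) = 2669*(-5 + 250/9) = 2669*(205/9) = 547145/9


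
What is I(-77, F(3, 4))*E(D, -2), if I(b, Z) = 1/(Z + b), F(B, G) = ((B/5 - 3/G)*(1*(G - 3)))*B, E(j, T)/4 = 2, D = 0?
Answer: -160/1549 ≈ -0.10329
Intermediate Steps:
E(j, T) = 8 (E(j, T) = 4*2 = 8)
F(B, G) = B*(-3 + G)*(-3/G + B/5) (F(B, G) = ((B*(⅕) - 3/G)*(1*(-3 + G)))*B = ((B/5 - 3/G)*(-3 + G))*B = ((-3/G + B/5)*(-3 + G))*B = ((-3 + G)*(-3/G + B/5))*B = B*(-3 + G)*(-3/G + B/5))
I(-77, F(3, 4))*E(D, -2) = 8/(-⅕*3*(-45 + 4*(15 + 3*3 - 1*3*4))/4 - 77) = 8/(-⅕*3*¼*(-45 + 4*(15 + 9 - 12)) - 77) = 8/(-⅕*3*¼*(-45 + 4*12) - 77) = 8/(-⅕*3*¼*(-45 + 48) - 77) = 8/(-⅕*3*¼*3 - 77) = 8/(-9/20 - 77) = 8/(-1549/20) = -20/1549*8 = -160/1549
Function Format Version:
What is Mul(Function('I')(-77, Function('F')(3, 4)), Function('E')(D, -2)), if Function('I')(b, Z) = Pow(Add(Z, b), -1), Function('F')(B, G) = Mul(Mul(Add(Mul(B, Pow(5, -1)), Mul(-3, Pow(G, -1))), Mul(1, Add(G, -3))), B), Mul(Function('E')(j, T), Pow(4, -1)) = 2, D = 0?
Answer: Rational(-160, 1549) ≈ -0.10329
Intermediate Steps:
Function('E')(j, T) = 8 (Function('E')(j, T) = Mul(4, 2) = 8)
Function('F')(B, G) = Mul(B, Add(-3, G), Add(Mul(-3, Pow(G, -1)), Mul(Rational(1, 5), B))) (Function('F')(B, G) = Mul(Mul(Add(Mul(B, Rational(1, 5)), Mul(-3, Pow(G, -1))), Mul(1, Add(-3, G))), B) = Mul(Mul(Add(Mul(Rational(1, 5), B), Mul(-3, Pow(G, -1))), Add(-3, G)), B) = Mul(Mul(Add(Mul(-3, Pow(G, -1)), Mul(Rational(1, 5), B)), Add(-3, G)), B) = Mul(Mul(Add(-3, G), Add(Mul(-3, Pow(G, -1)), Mul(Rational(1, 5), B))), B) = Mul(B, Add(-3, G), Add(Mul(-3, Pow(G, -1)), Mul(Rational(1, 5), B))))
Mul(Function('I')(-77, Function('F')(3, 4)), Function('E')(D, -2)) = Mul(Pow(Add(Mul(Rational(-1, 5), 3, Pow(4, -1), Add(-45, Mul(4, Add(15, Mul(3, 3), Mul(-1, 3, 4))))), -77), -1), 8) = Mul(Pow(Add(Mul(Rational(-1, 5), 3, Rational(1, 4), Add(-45, Mul(4, Add(15, 9, -12)))), -77), -1), 8) = Mul(Pow(Add(Mul(Rational(-1, 5), 3, Rational(1, 4), Add(-45, Mul(4, 12))), -77), -1), 8) = Mul(Pow(Add(Mul(Rational(-1, 5), 3, Rational(1, 4), Add(-45, 48)), -77), -1), 8) = Mul(Pow(Add(Mul(Rational(-1, 5), 3, Rational(1, 4), 3), -77), -1), 8) = Mul(Pow(Add(Rational(-9, 20), -77), -1), 8) = Mul(Pow(Rational(-1549, 20), -1), 8) = Mul(Rational(-20, 1549), 8) = Rational(-160, 1549)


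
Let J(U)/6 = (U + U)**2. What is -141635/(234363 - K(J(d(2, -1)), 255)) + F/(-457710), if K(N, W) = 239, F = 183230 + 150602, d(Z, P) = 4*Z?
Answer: -6499356319/4870949820 ≈ -1.3343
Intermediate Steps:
F = 333832
J(U) = 24*U**2 (J(U) = 6*(U + U)**2 = 6*(2*U)**2 = 6*(4*U**2) = 24*U**2)
-141635/(234363 - K(J(d(2, -1)), 255)) + F/(-457710) = -141635/(234363 - 1*239) + 333832/(-457710) = -141635/(234363 - 239) + 333832*(-1/457710) = -141635/234124 - 166916/228855 = -6499356319/4870949820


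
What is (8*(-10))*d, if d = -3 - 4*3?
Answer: 1200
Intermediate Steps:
d = -15 (d = -3 - 12 = -15)
(8*(-10))*d = (8*(-10))*(-15) = -80*(-15) = 1200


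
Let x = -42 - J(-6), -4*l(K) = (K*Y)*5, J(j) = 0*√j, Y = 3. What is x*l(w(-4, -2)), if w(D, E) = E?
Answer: -315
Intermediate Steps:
J(j) = 0
l(K) = -15*K/4 (l(K) = -K*3*5/4 = -3*K*5/4 = -15*K/4)
x = -42 (x = -42 - 1*0 = -42 + 0 = -42)
x*l(w(-4, -2)) = -(-315)*(-2)/2 = -42*15/2 = -315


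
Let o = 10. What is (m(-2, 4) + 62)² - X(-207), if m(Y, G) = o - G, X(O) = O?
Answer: 4831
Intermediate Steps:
m(Y, G) = 10 - G
(m(-2, 4) + 62)² - X(-207) = ((10 - 1*4) + 62)² - 1*(-207) = ((10 - 4) + 62)² + 207 = (6 + 62)² + 207 = 68² + 207 = 4624 + 207 = 4831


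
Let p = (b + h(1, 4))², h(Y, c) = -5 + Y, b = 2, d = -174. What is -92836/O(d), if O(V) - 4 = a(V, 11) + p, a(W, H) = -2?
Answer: -46418/3 ≈ -15473.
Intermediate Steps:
p = 4 (p = (2 + (-5 + 1))² = (2 - 4)² = (-2)² = 4)
O(V) = 6 (O(V) = 4 + (-2 + 4) = 4 + 2 = 6)
-92836/O(d) = -92836/6 = -92836*⅙ = -46418/3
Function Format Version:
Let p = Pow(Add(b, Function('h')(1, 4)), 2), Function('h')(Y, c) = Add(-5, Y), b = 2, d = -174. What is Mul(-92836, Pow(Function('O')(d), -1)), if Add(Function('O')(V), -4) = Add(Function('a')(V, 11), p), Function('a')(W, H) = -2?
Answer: Rational(-46418, 3) ≈ -15473.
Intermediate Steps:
p = 4 (p = Pow(Add(2, Add(-5, 1)), 2) = Pow(Add(2, -4), 2) = Pow(-2, 2) = 4)
Function('O')(V) = 6 (Function('O')(V) = Add(4, Add(-2, 4)) = Add(4, 2) = 6)
Mul(-92836, Pow(Function('O')(d), -1)) = Mul(-92836, Pow(6, -1)) = Mul(-92836, Rational(1, 6)) = Rational(-46418, 3)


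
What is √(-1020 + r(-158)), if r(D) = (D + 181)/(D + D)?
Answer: I*√25465097/158 ≈ 31.939*I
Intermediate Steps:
r(D) = (181 + D)/(2*D) (r(D) = (181 + D)/((2*D)) = (181 + D)*(1/(2*D)) = (181 + D)/(2*D))
√(-1020 + r(-158)) = √(-1020 + (½)*(181 - 158)/(-158)) = √(-1020 + (½)*(-1/158)*23) = √(-1020 - 23/316) = √(-322343/316) = I*√25465097/158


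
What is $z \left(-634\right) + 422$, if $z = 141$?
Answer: $-88972$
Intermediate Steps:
$z \left(-634\right) + 422 = 141 \left(-634\right) + 422 = -89394 + 422 = -88972$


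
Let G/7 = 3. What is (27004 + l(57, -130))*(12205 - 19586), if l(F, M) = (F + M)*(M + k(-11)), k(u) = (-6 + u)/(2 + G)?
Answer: -6204490743/23 ≈ -2.6976e+8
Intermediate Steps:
G = 21 (G = 7*3 = 21)
k(u) = -6/23 + u/23 (k(u) = (-6 + u)/(2 + 21) = (-6 + u)/23 = (-6 + u)*(1/23) = -6/23 + u/23)
l(F, M) = (-17/23 + M)*(F + M) (l(F, M) = (F + M)*(M + (-6/23 + (1/23)*(-11))) = (F + M)*(M + (-6/23 - 11/23)) = (F + M)*(M - 17/23) = (F + M)*(-17/23 + M) = (-17/23 + M)*(F + M))
(27004 + l(57, -130))*(12205 - 19586) = (27004 + ((-130)² - 17/23*57 - 17/23*(-130) + 57*(-130)))*(12205 - 19586) = (27004 + (16900 - 969/23 + 2210/23 - 7410))*(-7381) = (27004 + 219511/23)*(-7381) = (840603/23)*(-7381) = -6204490743/23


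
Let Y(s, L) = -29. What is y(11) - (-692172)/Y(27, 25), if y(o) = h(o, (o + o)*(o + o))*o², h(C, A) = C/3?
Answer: -70273/3 ≈ -23424.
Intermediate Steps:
h(C, A) = C/3 (h(C, A) = C*(⅓) = C/3)
y(o) = o³/3 (y(o) = (o/3)*o² = o³/3)
y(11) - (-692172)/Y(27, 25) = (⅓)*11³ - (-692172)/(-29) = (⅓)*1331 - (-692172)*(-1)/29 = 1331/3 - 986*702/29 = 1331/3 - 23868 = -70273/3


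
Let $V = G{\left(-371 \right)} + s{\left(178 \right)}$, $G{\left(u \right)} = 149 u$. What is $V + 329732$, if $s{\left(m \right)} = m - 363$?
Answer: $274268$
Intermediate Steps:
$s{\left(m \right)} = -363 + m$
$V = -55464$ ($V = 149 \left(-371\right) + \left(-363 + 178\right) = -55279 - 185 = -55464$)
$V + 329732 = -55464 + 329732 = 274268$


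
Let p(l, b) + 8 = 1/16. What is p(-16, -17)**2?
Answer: 16129/256 ≈ 63.004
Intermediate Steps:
p(l, b) = -127/16 (p(l, b) = -8 + 1/16 = -127/16)
p(-16, -17)**2 = (-127/16)**2 = 16129/256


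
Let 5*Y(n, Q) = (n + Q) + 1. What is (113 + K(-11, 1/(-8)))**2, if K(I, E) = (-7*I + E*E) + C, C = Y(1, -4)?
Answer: 3681698329/102400 ≈ 35954.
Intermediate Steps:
Y(n, Q) = 1/5 + Q/5 + n/5 (Y(n, Q) = ((n + Q) + 1)/5 = ((Q + n) + 1)/5 = (1 + Q + n)/5 = 1/5 + Q/5 + n/5)
C = -2/5 (C = 1/5 + (1/5)*(-4) + (1/5)*1 = 1/5 - 4/5 + 1/5 = -2/5 ≈ -0.40000)
K(I, E) = -2/5 + E**2 - 7*I (K(I, E) = (-7*I + E*E) - 2/5 = (-7*I + E**2) - 2/5 = (E**2 - 7*I) - 2/5 = -2/5 + E**2 - 7*I)
(113 + K(-11, 1/(-8)))**2 = (113 + (-2/5 + (1/(-8))**2 - 7*(-11)))**2 = (113 + (-2/5 + (-1/8)**2 + 77))**2 = (113 + (-2/5 + 1/64 + 77))**2 = (113 + 24517/320)**2 = (60677/320)**2 = 3681698329/102400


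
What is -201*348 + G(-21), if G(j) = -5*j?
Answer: -69843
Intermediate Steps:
-201*348 + G(-21) = -201*348 - 5*(-21) = -69948 + 105 = -69843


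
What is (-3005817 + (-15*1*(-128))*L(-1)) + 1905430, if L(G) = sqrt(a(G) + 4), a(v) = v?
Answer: -1100387 + 1920*sqrt(3) ≈ -1.0971e+6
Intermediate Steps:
L(G) = sqrt(4 + G) (L(G) = sqrt(G + 4) = sqrt(4 + G))
(-3005817 + (-15*1*(-128))*L(-1)) + 1905430 = (-3005817 + (-15*1*(-128))*sqrt(4 - 1)) + 1905430 = (-3005817 + (-15*(-128))*sqrt(3)) + 1905430 = (-3005817 + 1920*sqrt(3)) + 1905430 = -1100387 + 1920*sqrt(3)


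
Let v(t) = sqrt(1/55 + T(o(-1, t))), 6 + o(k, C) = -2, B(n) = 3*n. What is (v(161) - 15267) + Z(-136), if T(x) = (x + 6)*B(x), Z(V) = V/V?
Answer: -15266 + sqrt(145255)/55 ≈ -15259.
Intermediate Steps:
Z(V) = 1
o(k, C) = -8 (o(k, C) = -6 - 2 = -8)
T(x) = 3*x*(6 + x) (T(x) = (x + 6)*(3*x) = (6 + x)*(3*x) = 3*x*(6 + x))
v(t) = sqrt(145255)/55 (v(t) = sqrt(1/55 + 3*(-8)*(6 - 8)) = sqrt(1/55 + 3*(-8)*(-2)) = sqrt(1/55 + 48) = sqrt(2641/55) = sqrt(145255)/55)
(v(161) - 15267) + Z(-136) = (sqrt(145255)/55 - 15267) + 1 = (-15267 + sqrt(145255)/55) + 1 = -15266 + sqrt(145255)/55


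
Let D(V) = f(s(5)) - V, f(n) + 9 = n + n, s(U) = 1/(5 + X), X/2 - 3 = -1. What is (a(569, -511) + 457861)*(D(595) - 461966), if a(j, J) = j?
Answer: -636167589680/3 ≈ -2.1206e+11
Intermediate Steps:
X = 4 (X = 6 + 2*(-1) = 6 - 2 = 4)
s(U) = 1/9 (s(U) = 1/(5 + 4) = 1/9)
f(n) = -9 + 2*n (f(n) = -9 + (n + n) = -9 + 2*n)
D(V) = -79/9 - V (D(V) = (-9 + 2*(1/9)) - V = (-9 + 2/9) - V = -79/9 - V)
(a(569, -511) + 457861)*(D(595) - 461966) = (569 + 457861)*((-79/9 - 1*595) - 461966) = 458430*((-79/9 - 595) - 461966) = 458430*(-5434/9 - 461966) = 458430*(-4163128/9) = -636167589680/3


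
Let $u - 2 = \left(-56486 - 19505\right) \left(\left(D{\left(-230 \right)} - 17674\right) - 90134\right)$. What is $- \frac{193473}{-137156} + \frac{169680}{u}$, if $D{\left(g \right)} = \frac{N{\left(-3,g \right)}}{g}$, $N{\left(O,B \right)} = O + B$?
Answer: $\frac{364555493226093981}{258435229067220532} \approx 1.4106$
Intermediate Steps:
$N{\left(O,B \right)} = B + O$
$D{\left(g \right)} = \frac{-3 + g}{g}$ ($D{\left(g \right)} = \frac{g - 3}{g} = \frac{-3 + g}{g}$)
$u = \frac{1884242971997}{230}$ ($u = 2 + \left(-56486 - 19505\right) \left(\left(\frac{-3 - 230}{-230} - 17674\right) - 90134\right) = 2 - 75991 \left(\left(\left(- \frac{1}{230}\right) \left(-233\right) - 17674\right) - 90134\right) = 2 - 75991 \left(\left(\frac{233}{230} - 17674\right) - 90134\right) = 2 - 75991 \left(- \frac{4064787}{230} - 90134\right) = 2 - - \frac{1884242971537}{230} = 2 + \frac{1884242971537}{230} = \frac{1884242971997}{230} \approx 8.1924 \cdot 10^{9}$)
$- \frac{193473}{-137156} + \frac{169680}{u} = - \frac{193473}{-137156} + \frac{169680}{\frac{1884242971997}{230}} = \left(-193473\right) \left(- \frac{1}{137156}\right) + 169680 \cdot \frac{230}{1884242971997} = \frac{193473}{137156} + \frac{39026400}{1884242971997} = \frac{364555493226093981}{258435229067220532}$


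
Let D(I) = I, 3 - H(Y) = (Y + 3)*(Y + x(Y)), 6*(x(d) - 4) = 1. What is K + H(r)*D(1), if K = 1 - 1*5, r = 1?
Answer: -65/3 ≈ -21.667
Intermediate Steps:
x(d) = 25/6 (x(d) = 4 + (⅙)*1 = 4 + ⅙ = 25/6)
H(Y) = 3 - (3 + Y)*(25/6 + Y) (H(Y) = 3 - (Y + 3)*(Y + 25/6) = 3 - (3 + Y)*(25/6 + Y))
K = -4 (K = 1 - 5 = -4)
K + H(r)*D(1) = -4 + (-19/2 - 1*1² - 43/6*1)*1 = -4 + (-19/2 - 1*1 - 43/6)*1 = -4 + (-19/2 - 1 - 43/6)*1 = -4 - 53/3*1 = -4 - 53/3 = -65/3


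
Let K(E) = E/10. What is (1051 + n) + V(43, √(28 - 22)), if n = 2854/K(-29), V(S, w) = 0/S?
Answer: 1939/29 ≈ 66.862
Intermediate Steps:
V(S, w) = 0
K(E) = E/10 (K(E) = E*(⅒) = E/10)
n = -28540/29 (n = 2854/(((⅒)*(-29))) = 2854/(-29/10) = 2854*(-10/29) = -28540/29 ≈ -984.14)
(1051 + n) + V(43, √(28 - 22)) = (1051 - 28540/29) + 0 = 1939/29 + 0 = 1939/29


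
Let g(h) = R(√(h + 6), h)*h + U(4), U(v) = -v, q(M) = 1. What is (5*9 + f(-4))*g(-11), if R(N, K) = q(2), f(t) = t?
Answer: -615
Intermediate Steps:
R(N, K) = 1
g(h) = -4 + h (g(h) = 1*h - 1*4 = h - 4 = -4 + h)
(5*9 + f(-4))*g(-11) = (5*9 - 4)*(-4 - 11) = (45 - 4)*(-15) = 41*(-15) = -615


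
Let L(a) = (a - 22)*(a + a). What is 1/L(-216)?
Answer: 1/102816 ≈ 9.7261e-6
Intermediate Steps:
L(a) = 2*a*(-22 + a) (L(a) = (-22 + a)*(2*a) = 2*a*(-22 + a))
1/L(-216) = 1/(2*(-216)*(-22 - 216)) = 1/(2*(-216)*(-238)) = 1/102816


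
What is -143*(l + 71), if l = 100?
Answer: -24453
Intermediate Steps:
-143*(l + 71) = -143*(100 + 71) = -143*171 = -24453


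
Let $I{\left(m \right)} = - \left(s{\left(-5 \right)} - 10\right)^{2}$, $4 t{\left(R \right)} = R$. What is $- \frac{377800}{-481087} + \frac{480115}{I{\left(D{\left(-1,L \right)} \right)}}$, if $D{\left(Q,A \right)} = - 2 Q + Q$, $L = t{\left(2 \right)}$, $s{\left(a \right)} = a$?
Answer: $- \frac{46178416001}{21648915} \approx -2133.1$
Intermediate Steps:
$t{\left(R \right)} = \frac{R}{4}$
$L = \frac{1}{2}$ ($L = \frac{1}{4} \cdot 2 = \frac{1}{2} \approx 0.5$)
$D{\left(Q,A \right)} = - Q$
$I{\left(m \right)} = -225$ ($I{\left(m \right)} = - \left(-5 - 10\right)^{2} = - \left(-15\right)^{2} = \left(-1\right) 225 = -225$)
$- \frac{377800}{-481087} + \frac{480115}{I{\left(D{\left(-1,L \right)} \right)}} = - \frac{377800}{-481087} + \frac{480115}{-225} = \left(-377800\right) \left(- \frac{1}{481087}\right) + 480115 \left(- \frac{1}{225}\right) = \frac{377800}{481087} - \frac{96023}{45} = - \frac{46178416001}{21648915}$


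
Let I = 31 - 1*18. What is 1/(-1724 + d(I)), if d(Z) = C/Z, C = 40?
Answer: -13/22372 ≈ -0.00058108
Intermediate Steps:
I = 13 (I = 31 - 18 = 13)
d(Z) = 40/Z
1/(-1724 + d(I)) = 1/(-1724 + 40/13) = 1/(-22372/13) = -13/22372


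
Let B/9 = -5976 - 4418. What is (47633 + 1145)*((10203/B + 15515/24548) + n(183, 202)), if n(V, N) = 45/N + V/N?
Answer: 1557144399707227/19327757334 ≈ 80565.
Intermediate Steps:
B = -93546 (B = 9*(-5976 - 4418) = 9*(-10394) = -93546)
(47633 + 1145)*((10203/B + 15515/24548) + n(183, 202)) = (47633 + 1145)*((10203/(-93546) + 15515/24548) + (45 + 183)/202) = 48778*((10203*(-1/93546) + 15515*(1/24548)) + (1/202)*228) = 48778*((-3401/31182 + 15515/24548) + 114/101) = 48778*(200150491/382727868 + 114/101) = 48778*(63846176543/38655514668) = 1557144399707227/19327757334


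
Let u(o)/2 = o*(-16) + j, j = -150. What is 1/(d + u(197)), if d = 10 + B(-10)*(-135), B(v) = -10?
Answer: -1/5244 ≈ -0.00019069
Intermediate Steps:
d = 1360 (d = 10 - 10*(-135) = 10 + 1350 = 1360)
u(o) = -300 - 32*o (u(o) = 2*(o*(-16) - 150) = 2*(-16*o - 150) = 2*(-150 - 16*o) = -300 - 32*o)
1/(d + u(197)) = 1/(1360 + (-300 - 32*197)) = 1/(1360 + (-300 - 6304)) = 1/(1360 - 6604) = 1/(-5244) = -1/5244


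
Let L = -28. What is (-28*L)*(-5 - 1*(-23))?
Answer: 14112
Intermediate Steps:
(-28*L)*(-5 - 1*(-23)) = (-28*(-28))*(-5 - 1*(-23)) = 784*(-5 + 23) = 784*18 = 14112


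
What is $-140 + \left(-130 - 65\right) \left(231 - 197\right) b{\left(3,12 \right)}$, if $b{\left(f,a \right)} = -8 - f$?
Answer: $72790$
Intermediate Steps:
$-140 + \left(-130 - 65\right) \left(231 - 197\right) b{\left(3,12 \right)} = -140 + \left(-130 - 65\right) \left(231 - 197\right) \left(-8 - 3\right) = -140 + \left(-195\right) 34 \left(-8 - 3\right) = -140 - -72930 = -140 + 72930 = 72790$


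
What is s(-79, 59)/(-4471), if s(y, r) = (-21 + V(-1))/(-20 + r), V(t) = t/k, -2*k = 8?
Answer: 83/697476 ≈ 0.00011900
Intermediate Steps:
k = -4 (k = -½*8 = -4)
V(t) = -t/4 (V(t) = t/(-4) = t*(-¼) = -t/4)
s(y, r) = -83/(4*(-20 + r)) (s(y, r) = (-21 - ¼*(-1))/(-20 + r) = (-21 + ¼)/(-20 + r) = -83/(4*(-20 + r)))
s(-79, 59)/(-4471) = -83/(-80 + 4*59)/(-4471) = -83/(-80 + 236)*(-1/4471) = -83/156*(-1/4471) = 83/697476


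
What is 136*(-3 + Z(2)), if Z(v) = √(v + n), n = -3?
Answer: -408 + 136*I ≈ -408.0 + 136.0*I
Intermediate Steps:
Z(v) = √(-3 + v) (Z(v) = √(v - 3) = √(-3 + v))
136*(-3 + Z(2)) = 136*(-3 + √(-3 + 2)) = 136*(-3 + √(-1)) = 136*(-3 + I) = -408 + 136*I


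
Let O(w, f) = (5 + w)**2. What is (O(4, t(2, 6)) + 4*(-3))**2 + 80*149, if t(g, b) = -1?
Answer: 16681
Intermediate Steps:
(O(4, t(2, 6)) + 4*(-3))**2 + 80*149 = ((5 + 4)**2 + 4*(-3))**2 + 80*149 = (9**2 - 12)**2 + 11920 = (81 - 12)**2 + 11920 = 69**2 + 11920 = 4761 + 11920 = 16681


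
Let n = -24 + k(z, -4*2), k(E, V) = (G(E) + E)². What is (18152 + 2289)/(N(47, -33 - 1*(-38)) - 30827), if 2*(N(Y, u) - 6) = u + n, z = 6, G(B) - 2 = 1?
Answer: -20441/30790 ≈ -0.66388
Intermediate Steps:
G(B) = 3 (G(B) = 2 + 1 = 3)
k(E, V) = (3 + E)²
n = 57 (n = -24 + (3 + 6)² = -24 + 9² = -24 + 81 = 57)
N(Y, u) = 69/2 + u/2 (N(Y, u) = 6 + (u + 57)/2 = 6 + (57 + u)/2 = 6 + (57/2 + u/2) = 69/2 + u/2)
(18152 + 2289)/(N(47, -33 - 1*(-38)) - 30827) = (18152 + 2289)/((69/2 + (-33 - 1*(-38))/2) - 30827) = 20441/((69/2 + (-33 + 38)/2) - 30827) = 20441/((69/2 + (½)*5) - 30827) = 20441/((69/2 + 5/2) - 30827) = 20441/(37 - 30827) = 20441/(-30790) = 20441*(-1/30790) = -20441/30790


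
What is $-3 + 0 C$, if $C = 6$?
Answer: $-3$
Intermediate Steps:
$-3 + 0 C = -3 + 0 \cdot 6 = -3 + 0 = -3$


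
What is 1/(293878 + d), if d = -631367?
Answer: -1/337489 ≈ -2.9631e-6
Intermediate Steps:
1/(293878 + d) = 1/(293878 - 631367) = 1/(-337489) = -1/337489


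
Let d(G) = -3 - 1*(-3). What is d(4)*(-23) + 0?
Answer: 0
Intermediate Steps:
d(G) = 0 (d(G) = -3 + 3 = 0)
d(4)*(-23) + 0 = 0*(-23) + 0 = 0 + 0 = 0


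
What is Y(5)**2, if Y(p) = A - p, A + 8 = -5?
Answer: 324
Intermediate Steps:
A = -13 (A = -8 - 5 = -13)
Y(p) = -13 - p
Y(5)**2 = (-13 - 1*5)**2 = (-13 - 5)**2 = (-18)**2 = 324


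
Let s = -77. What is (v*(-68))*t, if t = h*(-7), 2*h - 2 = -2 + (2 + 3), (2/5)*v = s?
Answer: -229075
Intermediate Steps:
v = -385/2 (v = (5/2)*(-77) = -385/2 ≈ -192.50)
h = 5/2 (h = 1 + (-2 + (2 + 3))/2 = 1 + (-2 + 5)/2 = 1 + (1/2)*3 = 1 + 3/2 = 5/2 ≈ 2.5000)
t = -35/2 (t = (5/2)*(-7) = -35/2 ≈ -17.500)
(v*(-68))*t = -385/2*(-68)*(-35/2) = 13090*(-35/2) = -229075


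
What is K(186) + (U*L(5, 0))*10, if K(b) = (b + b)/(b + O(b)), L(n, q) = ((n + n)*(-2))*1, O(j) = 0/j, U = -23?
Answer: 4602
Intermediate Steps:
O(j) = 0
L(n, q) = -4*n (L(n, q) = ((2*n)*(-2))*1 = -4*n*1 = -4*n)
K(b) = 2 (K(b) = (b + b)/(b + 0) = (2*b)/b = 2)
K(186) + (U*L(5, 0))*10 = 2 - (-92)*5*10 = 2 - 23*(-20)*10 = 2 + 460*10 = 2 + 4600 = 4602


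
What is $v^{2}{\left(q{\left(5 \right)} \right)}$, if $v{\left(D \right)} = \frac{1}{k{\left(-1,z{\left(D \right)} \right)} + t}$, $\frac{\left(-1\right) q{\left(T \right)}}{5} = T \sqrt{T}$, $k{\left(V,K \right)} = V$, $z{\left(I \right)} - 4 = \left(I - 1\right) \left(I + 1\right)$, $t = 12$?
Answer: $\frac{1}{121} \approx 0.0082645$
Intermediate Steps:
$z{\left(I \right)} = 4 + \left(1 + I\right) \left(-1 + I\right)$ ($z{\left(I \right)} = 4 + \left(I - 1\right) \left(I + 1\right) = 4 + \left(-1 + I\right) \left(1 + I\right) = 4 + \left(1 + I\right) \left(-1 + I\right)$)
$q{\left(T \right)} = - 5 T^{\frac{3}{2}}$ ($q{\left(T \right)} = - 5 T \sqrt{T} = - 5 T^{\frac{3}{2}}$)
$v{\left(D \right)} = \frac{1}{11}$ ($v{\left(D \right)} = \frac{1}{-1 + 12} = \frac{1}{11}$)
$v^{2}{\left(q{\left(5 \right)} \right)} = \left(\frac{1}{11}\right)^{2} = \frac{1}{121}$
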